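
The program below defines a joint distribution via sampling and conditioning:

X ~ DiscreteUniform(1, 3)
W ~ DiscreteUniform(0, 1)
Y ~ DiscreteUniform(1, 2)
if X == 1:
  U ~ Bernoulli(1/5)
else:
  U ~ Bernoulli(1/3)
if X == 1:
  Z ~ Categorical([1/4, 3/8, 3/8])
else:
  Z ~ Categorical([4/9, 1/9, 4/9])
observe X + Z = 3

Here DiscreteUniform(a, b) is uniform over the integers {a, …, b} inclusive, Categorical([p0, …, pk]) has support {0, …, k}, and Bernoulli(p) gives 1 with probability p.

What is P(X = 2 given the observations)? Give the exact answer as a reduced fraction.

P(X = 2 | obs) = 8/67

Enumerate traces; 24 have nonzero weight after conditioning:
  (X=1, W=0, Y=1, U=0, Z=2) weight 1/40
  (X=1, W=0, Y=1, U=1, Z=2) weight 1/160
  (X=1, W=0, Y=2, U=0, Z=2) weight 1/40
  (X=1, W=0, Y=2, U=1, Z=2) weight 1/160
  (X=1, W=1, Y=1, U=0, Z=2) weight 1/40
  (X=1, W=1, Y=1, U=1, Z=2) weight 1/160
  (X=1, W=1, Y=2, U=0, Z=2) weight 1/40
  (X=1, W=1, Y=2, U=1, Z=2) weight 1/160
  (X=2, W=0, Y=1, U=0, Z=1) weight 1/162
  (X=3, W=0, Y=1, U=0, Z=0) weight 2/81
  … 14 more
Group by X:
  weight(X=1) = 1/8
  weight(X=2) = 1/27
  weight(X=3) = 4/27
Total weight = 1/8 + 1/27 + 4/27 = 67/216
P(X=1 | obs) = 1/8 / 67/216 = 27/67
P(X=2 | obs) = 1/27 / 67/216 = 8/67
P(X=3 | obs) = 4/27 / 67/216 = 32/67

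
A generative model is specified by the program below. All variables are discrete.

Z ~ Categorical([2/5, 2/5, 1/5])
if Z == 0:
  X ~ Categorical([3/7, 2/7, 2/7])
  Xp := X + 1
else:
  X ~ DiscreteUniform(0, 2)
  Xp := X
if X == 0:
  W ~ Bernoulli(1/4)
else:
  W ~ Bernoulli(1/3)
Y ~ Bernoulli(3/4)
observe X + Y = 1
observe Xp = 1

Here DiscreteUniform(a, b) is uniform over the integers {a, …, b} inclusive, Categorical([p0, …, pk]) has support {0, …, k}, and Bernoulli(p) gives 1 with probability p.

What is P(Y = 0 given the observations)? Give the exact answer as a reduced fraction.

Enumerate traces; 6 have nonzero weight after conditioning:
  (Z=0, X=0, W=0, Y=1) weight 27/280
  (Z=0, X=0, W=1, Y=1) weight 9/280
  (Z=1, X=1, W=0, Y=0) weight 1/45
  (Z=1, X=1, W=1, Y=0) weight 1/90
  (Z=2, X=1, W=0, Y=0) weight 1/90
  (Z=2, X=1, W=1, Y=0) weight 1/180
Group by Y:
  weight(Y=0) = 1/20
  weight(Y=1) = 9/70
Total weight = 1/20 + 9/70 = 5/28
P(Y=0 | obs) = 1/20 / 5/28 = 7/25
P(Y=1 | obs) = 9/70 / 5/28 = 18/25

P(Y = 0 | obs) = 7/25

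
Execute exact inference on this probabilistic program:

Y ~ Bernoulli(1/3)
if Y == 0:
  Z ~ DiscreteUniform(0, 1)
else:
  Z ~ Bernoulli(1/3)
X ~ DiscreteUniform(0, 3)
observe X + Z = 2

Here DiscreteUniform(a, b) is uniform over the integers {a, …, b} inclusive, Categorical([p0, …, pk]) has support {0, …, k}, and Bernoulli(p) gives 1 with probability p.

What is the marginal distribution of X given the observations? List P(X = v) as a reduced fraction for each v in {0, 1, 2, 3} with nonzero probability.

Enumerate traces; 4 have nonzero weight after conditioning:
  (Y=0, Z=0, X=2) weight 1/12
  (Y=0, Z=1, X=1) weight 1/12
  (Y=1, Z=0, X=2) weight 1/18
  (Y=1, Z=1, X=1) weight 1/36
Group by X:
  weight(X=1) = 1/9
  weight(X=2) = 5/36
Total weight = 1/9 + 5/36 = 1/4
P(X=1 | obs) = 1/9 / 1/4 = 4/9
P(X=2 | obs) = 5/36 / 1/4 = 5/9

P(X=1) = 4/9, P(X=2) = 5/9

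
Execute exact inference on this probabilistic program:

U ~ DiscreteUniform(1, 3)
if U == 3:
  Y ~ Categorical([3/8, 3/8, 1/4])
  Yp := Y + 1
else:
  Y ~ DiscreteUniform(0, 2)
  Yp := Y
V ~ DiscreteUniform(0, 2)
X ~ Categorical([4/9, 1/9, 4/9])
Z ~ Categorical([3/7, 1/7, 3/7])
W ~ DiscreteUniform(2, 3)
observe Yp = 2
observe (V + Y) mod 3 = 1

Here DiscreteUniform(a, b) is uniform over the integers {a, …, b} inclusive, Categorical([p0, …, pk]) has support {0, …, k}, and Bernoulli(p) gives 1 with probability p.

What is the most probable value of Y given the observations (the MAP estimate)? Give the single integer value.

Enumerate traces; 54 have nonzero weight after conditioning:
  (U=1, Y=2, V=2, X=0, Z=0, W=2) weight 2/567
  (U=1, Y=2, V=2, X=0, Z=0, W=3) weight 2/567
  (U=1, Y=2, V=2, X=0, Z=1, W=2) weight 2/1701
  (U=1, Y=2, V=2, X=0, Z=1, W=3) weight 2/1701
  (U=1, Y=2, V=2, X=0, Z=2, W=2) weight 2/567
  (U=1, Y=2, V=2, X=0, Z=2, W=3) weight 2/567
  (U=1, Y=2, V=2, X=1, Z=0, W=2) weight 1/1134
  (U=1, Y=2, V=2, X=1, Z=0, W=3) weight 1/1134
  (U=3, Y=1, V=0, X=0, Z=0, W=2) weight 1/252
  … 45 more
Group by Y:
  weight(Y=1) = 1/24
  weight(Y=2) = 2/27
Total weight = 1/24 + 2/27 = 25/216
P(Y=1 | obs) = 1/24 / 25/216 = 9/25
P(Y=2 | obs) = 2/27 / 25/216 = 16/25
argmax = 2

argmax_v P(Y = v | obs) = 2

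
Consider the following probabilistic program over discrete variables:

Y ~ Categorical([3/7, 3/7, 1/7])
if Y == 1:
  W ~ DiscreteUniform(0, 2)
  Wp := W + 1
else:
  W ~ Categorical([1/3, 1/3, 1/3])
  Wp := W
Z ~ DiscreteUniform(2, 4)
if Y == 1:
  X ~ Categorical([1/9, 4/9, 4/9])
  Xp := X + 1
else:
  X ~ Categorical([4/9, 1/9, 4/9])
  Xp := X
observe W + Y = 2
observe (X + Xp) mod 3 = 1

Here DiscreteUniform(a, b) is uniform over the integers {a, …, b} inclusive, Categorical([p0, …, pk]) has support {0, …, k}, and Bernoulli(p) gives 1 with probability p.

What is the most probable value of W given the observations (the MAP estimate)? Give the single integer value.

argmax_v P(W = v | obs) = 2

Enumerate traces; 9 have nonzero weight after conditioning:
  (Y=0, W=2, Z=2, X=2) weight 4/189
  (Y=0, W=2, Z=3, X=2) weight 4/189
  (Y=0, W=2, Z=4, X=2) weight 4/189
  (Y=1, W=1, Z=2, X=0) weight 1/189
  (Y=1, W=1, Z=3, X=0) weight 1/189
  (Y=1, W=1, Z=4, X=0) weight 1/189
  (Y=2, W=0, Z=2, X=2) weight 4/567
  (Y=2, W=0, Z=3, X=2) weight 4/567
  … 1 more
Group by W:
  weight(W=0) = 4/189
  weight(W=1) = 1/63
  weight(W=2) = 4/63
Total weight = 4/189 + 1/63 + 4/63 = 19/189
P(W=0 | obs) = 4/189 / 19/189 = 4/19
P(W=1 | obs) = 1/63 / 19/189 = 3/19
P(W=2 | obs) = 4/63 / 19/189 = 12/19
argmax = 2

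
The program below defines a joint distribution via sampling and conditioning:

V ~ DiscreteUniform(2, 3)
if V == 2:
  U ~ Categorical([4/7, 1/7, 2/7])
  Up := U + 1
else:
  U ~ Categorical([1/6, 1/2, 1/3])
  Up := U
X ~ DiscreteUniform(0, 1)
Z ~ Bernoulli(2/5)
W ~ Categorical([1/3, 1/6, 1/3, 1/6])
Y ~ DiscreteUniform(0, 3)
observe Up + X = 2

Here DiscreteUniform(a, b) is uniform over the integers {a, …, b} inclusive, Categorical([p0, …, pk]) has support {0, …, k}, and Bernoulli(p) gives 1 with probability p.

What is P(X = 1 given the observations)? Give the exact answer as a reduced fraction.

P(X = 1 | obs) = 9/13

Enumerate traces; 128 have nonzero weight after conditioning:
  (V=2, U=0, X=1, Z=0, W=0, Y=0) weight 1/140
  (V=2, U=0, X=1, Z=0, W=0, Y=1) weight 1/140
  (V=2, U=0, X=1, Z=0, W=0, Y=2) weight 1/140
  (V=2, U=0, X=1, Z=0, W=0, Y=3) weight 1/140
  (V=2, U=0, X=1, Z=0, W=1, Y=0) weight 1/280
  (V=2, U=0, X=1, Z=0, W=1, Y=1) weight 1/280
  (V=2, U=0, X=1, Z=0, W=1, Y=2) weight 1/280
  (V=2, U=0, X=1, Z=0, W=1, Y=3) weight 1/280
  (V=2, U=1, X=0, Z=0, W=0, Y=0) weight 1/560
  … 119 more
Group by X:
  weight(X=0) = 5/42
  weight(X=1) = 15/56
Total weight = 5/42 + 15/56 = 65/168
P(X=0 | obs) = 5/42 / 65/168 = 4/13
P(X=1 | obs) = 15/56 / 65/168 = 9/13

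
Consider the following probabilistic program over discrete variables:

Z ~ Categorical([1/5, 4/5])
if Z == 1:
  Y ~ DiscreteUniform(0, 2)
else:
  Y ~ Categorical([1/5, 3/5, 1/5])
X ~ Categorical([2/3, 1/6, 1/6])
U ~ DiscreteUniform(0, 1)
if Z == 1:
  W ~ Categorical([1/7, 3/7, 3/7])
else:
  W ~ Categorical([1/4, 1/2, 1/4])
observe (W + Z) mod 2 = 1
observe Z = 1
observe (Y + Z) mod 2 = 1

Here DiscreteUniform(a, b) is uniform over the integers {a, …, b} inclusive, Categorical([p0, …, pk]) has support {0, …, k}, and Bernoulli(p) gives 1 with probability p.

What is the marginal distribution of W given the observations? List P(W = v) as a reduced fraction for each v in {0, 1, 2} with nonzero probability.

Enumerate traces; 24 have nonzero weight after conditioning:
  (Z=1, Y=0, X=0, U=0, W=0) weight 4/315
  (Z=1, Y=0, X=0, U=0, W=2) weight 4/105
  (Z=1, Y=0, X=0, U=1, W=0) weight 4/315
  (Z=1, Y=0, X=0, U=1, W=2) weight 4/105
  (Z=1, Y=0, X=1, U=0, W=0) weight 1/315
  (Z=1, Y=0, X=1, U=0, W=2) weight 1/105
  (Z=1, Y=0, X=1, U=1, W=0) weight 1/315
  (Z=1, Y=0, X=1, U=1, W=2) weight 1/105
  … 16 more
Group by W:
  weight(W=0) = 8/105
  weight(W=2) = 8/35
Total weight = 8/105 + 8/35 = 32/105
P(W=0 | obs) = 8/105 / 32/105 = 1/4
P(W=2 | obs) = 8/35 / 32/105 = 3/4

P(W=0) = 1/4, P(W=2) = 3/4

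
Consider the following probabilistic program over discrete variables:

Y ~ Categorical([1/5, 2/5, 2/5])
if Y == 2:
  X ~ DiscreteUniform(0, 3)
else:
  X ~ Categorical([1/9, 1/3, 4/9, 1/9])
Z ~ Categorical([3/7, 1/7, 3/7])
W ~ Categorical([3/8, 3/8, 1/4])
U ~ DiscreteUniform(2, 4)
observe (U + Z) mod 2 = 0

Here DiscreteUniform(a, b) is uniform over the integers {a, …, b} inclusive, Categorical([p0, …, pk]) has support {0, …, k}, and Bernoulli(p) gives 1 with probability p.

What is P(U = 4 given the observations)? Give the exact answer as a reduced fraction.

Enumerate traces; 180 have nonzero weight after conditioning:
  (Y=0, X=0, Z=0, W=0, U=2) weight 1/840
  (Y=0, X=0, Z=0, W=0, U=4) weight 1/840
  (Y=0, X=0, Z=0, W=1, U=2) weight 1/840
  (Y=0, X=0, Z=0, W=1, U=4) weight 1/840
  (Y=0, X=0, Z=0, W=2, U=2) weight 1/1260
  (Y=0, X=0, Z=0, W=2, U=4) weight 1/1260
  (Y=0, X=0, Z=1, W=0, U=3) weight 1/2520
  (Y=0, X=0, Z=1, W=1, U=3) weight 1/2520
  … 172 more
Group by U:
  weight(U=2) = 2/7
  weight(U=3) = 1/21
  weight(U=4) = 2/7
Total weight = 2/7 + 1/21 + 2/7 = 13/21
P(U=2 | obs) = 2/7 / 13/21 = 6/13
P(U=3 | obs) = 1/21 / 13/21 = 1/13
P(U=4 | obs) = 2/7 / 13/21 = 6/13

P(U = 4 | obs) = 6/13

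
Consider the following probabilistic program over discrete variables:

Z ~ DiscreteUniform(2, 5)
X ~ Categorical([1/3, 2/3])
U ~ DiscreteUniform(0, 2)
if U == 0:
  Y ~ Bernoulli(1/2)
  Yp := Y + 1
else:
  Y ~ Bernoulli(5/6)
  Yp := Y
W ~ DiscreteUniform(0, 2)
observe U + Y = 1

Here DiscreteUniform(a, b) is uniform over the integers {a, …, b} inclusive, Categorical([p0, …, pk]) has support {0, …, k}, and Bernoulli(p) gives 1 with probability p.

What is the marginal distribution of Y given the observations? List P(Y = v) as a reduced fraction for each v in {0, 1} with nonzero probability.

Enumerate traces; 48 have nonzero weight after conditioning:
  (Z=2, X=0, U=0, Y=1, W=0) weight 1/216
  (Z=2, X=0, U=0, Y=1, W=1) weight 1/216
  (Z=2, X=0, U=0, Y=1, W=2) weight 1/216
  (Z=2, X=0, U=1, Y=0, W=0) weight 1/648
  (Z=2, X=0, U=1, Y=0, W=1) weight 1/648
  (Z=2, X=0, U=1, Y=0, W=2) weight 1/648
  (Z=2, X=1, U=0, Y=1, W=0) weight 1/108
  (Z=2, X=1, U=0, Y=1, W=1) weight 1/108
  … 40 more
Group by Y:
  weight(Y=0) = 1/18
  weight(Y=1) = 1/6
Total weight = 1/18 + 1/6 = 2/9
P(Y=0 | obs) = 1/18 / 2/9 = 1/4
P(Y=1 | obs) = 1/6 / 2/9 = 3/4

P(Y=0) = 1/4, P(Y=1) = 3/4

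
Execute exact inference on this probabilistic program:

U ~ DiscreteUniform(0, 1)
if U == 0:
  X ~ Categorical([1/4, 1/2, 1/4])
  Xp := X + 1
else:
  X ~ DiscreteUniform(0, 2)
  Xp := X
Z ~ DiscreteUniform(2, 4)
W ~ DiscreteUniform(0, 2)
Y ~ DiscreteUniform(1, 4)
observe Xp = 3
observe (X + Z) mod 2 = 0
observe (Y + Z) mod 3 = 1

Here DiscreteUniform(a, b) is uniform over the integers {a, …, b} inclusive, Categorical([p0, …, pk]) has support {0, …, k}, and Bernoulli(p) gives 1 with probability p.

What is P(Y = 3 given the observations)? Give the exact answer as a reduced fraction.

Enumerate traces; 6 have nonzero weight after conditioning:
  (U=0, X=2, Z=2, W=0, Y=2) weight 1/288
  (U=0, X=2, Z=2, W=1, Y=2) weight 1/288
  (U=0, X=2, Z=2, W=2, Y=2) weight 1/288
  (U=0, X=2, Z=4, W=0, Y=3) weight 1/288
  (U=0, X=2, Z=4, W=1, Y=3) weight 1/288
  (U=0, X=2, Z=4, W=2, Y=3) weight 1/288
Group by Y:
  weight(Y=2) = 1/96
  weight(Y=3) = 1/96
Total weight = 1/96 + 1/96 = 1/48
P(Y=2 | obs) = 1/96 / 1/48 = 1/2
P(Y=3 | obs) = 1/96 / 1/48 = 1/2

P(Y = 3 | obs) = 1/2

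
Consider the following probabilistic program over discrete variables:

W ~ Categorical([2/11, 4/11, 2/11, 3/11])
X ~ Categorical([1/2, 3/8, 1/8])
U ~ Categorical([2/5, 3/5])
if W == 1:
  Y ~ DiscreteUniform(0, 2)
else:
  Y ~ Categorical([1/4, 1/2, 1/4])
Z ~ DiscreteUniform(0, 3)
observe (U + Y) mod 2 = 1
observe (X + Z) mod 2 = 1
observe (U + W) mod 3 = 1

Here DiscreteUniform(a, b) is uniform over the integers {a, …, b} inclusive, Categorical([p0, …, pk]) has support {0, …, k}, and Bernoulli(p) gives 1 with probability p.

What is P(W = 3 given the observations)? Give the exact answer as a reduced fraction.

Enumerate traces; 30 have nonzero weight after conditioning:
  (W=0, X=0, U=1, Y=0, Z=1) weight 3/880
  (W=0, X=0, U=1, Y=0, Z=3) weight 3/880
  (W=0, X=0, U=1, Y=2, Z=1) weight 3/880
  (W=0, X=0, U=1, Y=2, Z=3) weight 3/880
  (W=0, X=1, U=1, Y=0, Z=0) weight 9/3520
  (W=0, X=1, U=1, Y=0, Z=2) weight 9/3520
  (W=0, X=1, U=1, Y=2, Z=0) weight 9/3520
  (W=0, X=1, U=1, Y=2, Z=2) weight 9/3520
  (W=1, X=0, U=0, Y=1, Z=1) weight 1/165
  (W=3, X=0, U=1, Y=0, Z=1) weight 9/1760
  … 20 more
Group by W:
  weight(W=0) = 3/110
  weight(W=1) = 4/165
  weight(W=3) = 9/220
Total weight = 3/110 + 4/165 + 9/220 = 61/660
P(W=0 | obs) = 3/110 / 61/660 = 18/61
P(W=1 | obs) = 4/165 / 61/660 = 16/61
P(W=3 | obs) = 9/220 / 61/660 = 27/61

P(W = 3 | obs) = 27/61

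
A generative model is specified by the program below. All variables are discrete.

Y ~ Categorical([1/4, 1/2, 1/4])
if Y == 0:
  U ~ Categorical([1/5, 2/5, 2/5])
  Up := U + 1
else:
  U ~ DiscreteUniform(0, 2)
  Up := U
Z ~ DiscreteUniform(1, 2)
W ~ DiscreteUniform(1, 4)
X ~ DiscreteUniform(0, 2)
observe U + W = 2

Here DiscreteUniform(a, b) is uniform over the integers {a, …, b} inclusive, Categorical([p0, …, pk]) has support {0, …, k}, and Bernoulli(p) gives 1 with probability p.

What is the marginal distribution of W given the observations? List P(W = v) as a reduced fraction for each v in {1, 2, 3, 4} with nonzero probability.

Enumerate traces; 36 have nonzero weight after conditioning:
  (Y=0, U=0, Z=1, W=2, X=0) weight 1/480
  (Y=0, U=0, Z=1, W=2, X=1) weight 1/480
  (Y=0, U=0, Z=1, W=2, X=2) weight 1/480
  (Y=0, U=0, Z=2, W=2, X=0) weight 1/480
  (Y=0, U=0, Z=2, W=2, X=1) weight 1/480
  (Y=0, U=0, Z=2, W=2, X=2) weight 1/480
  (Y=0, U=1, Z=1, W=1, X=0) weight 1/240
  (Y=0, U=1, Z=1, W=1, X=1) weight 1/240
  … 28 more
Group by W:
  weight(W=1) = 7/80
  weight(W=2) = 3/40
Total weight = 7/80 + 3/40 = 13/80
P(W=1 | obs) = 7/80 / 13/80 = 7/13
P(W=2 | obs) = 3/40 / 13/80 = 6/13

P(W=1) = 7/13, P(W=2) = 6/13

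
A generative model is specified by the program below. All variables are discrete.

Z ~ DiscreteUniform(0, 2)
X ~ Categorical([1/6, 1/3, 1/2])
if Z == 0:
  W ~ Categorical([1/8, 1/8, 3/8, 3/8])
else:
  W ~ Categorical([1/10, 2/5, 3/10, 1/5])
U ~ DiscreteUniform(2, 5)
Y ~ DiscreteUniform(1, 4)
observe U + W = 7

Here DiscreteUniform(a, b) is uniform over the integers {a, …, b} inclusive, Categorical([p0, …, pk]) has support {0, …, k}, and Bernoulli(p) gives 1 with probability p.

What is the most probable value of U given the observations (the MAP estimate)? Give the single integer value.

Enumerate traces; 72 have nonzero weight after conditioning:
  (Z=0, X=0, W=2, U=5, Y=1) weight 1/768
  (Z=0, X=0, W=2, U=5, Y=2) weight 1/768
  (Z=0, X=0, W=2, U=5, Y=3) weight 1/768
  (Z=0, X=0, W=2, U=5, Y=4) weight 1/768
  (Z=0, X=0, W=3, U=4, Y=1) weight 1/768
  (Z=0, X=0, W=3, U=4, Y=2) weight 1/768
  (Z=0, X=0, W=3, U=4, Y=3) weight 1/768
  (Z=0, X=0, W=3, U=4, Y=4) weight 1/768
  … 64 more
Group by U:
  weight(U=4) = 31/480
  weight(U=5) = 13/160
Total weight = 31/480 + 13/160 = 7/48
P(U=4 | obs) = 31/480 / 7/48 = 31/70
P(U=5 | obs) = 13/160 / 7/48 = 39/70
argmax = 5

argmax_v P(U = v | obs) = 5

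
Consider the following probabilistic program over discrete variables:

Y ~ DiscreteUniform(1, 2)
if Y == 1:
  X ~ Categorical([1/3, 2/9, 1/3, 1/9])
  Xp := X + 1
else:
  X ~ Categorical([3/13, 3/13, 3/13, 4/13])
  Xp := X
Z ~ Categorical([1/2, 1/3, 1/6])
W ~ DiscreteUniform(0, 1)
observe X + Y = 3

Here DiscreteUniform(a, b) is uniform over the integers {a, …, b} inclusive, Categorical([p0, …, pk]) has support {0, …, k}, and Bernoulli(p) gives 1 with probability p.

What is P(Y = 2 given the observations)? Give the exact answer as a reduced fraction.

P(Y = 2 | obs) = 9/22

Enumerate traces; 12 have nonzero weight after conditioning:
  (Y=1, X=2, Z=0, W=0) weight 1/24
  (Y=1, X=2, Z=0, W=1) weight 1/24
  (Y=1, X=2, Z=1, W=0) weight 1/36
  (Y=1, X=2, Z=1, W=1) weight 1/36
  (Y=1, X=2, Z=2, W=0) weight 1/72
  (Y=1, X=2, Z=2, W=1) weight 1/72
  (Y=2, X=1, Z=0, W=0) weight 3/104
  (Y=2, X=1, Z=0, W=1) weight 3/104
  … 4 more
Group by Y:
  weight(Y=1) = 1/6
  weight(Y=2) = 3/26
Total weight = 1/6 + 3/26 = 11/39
P(Y=1 | obs) = 1/6 / 11/39 = 13/22
P(Y=2 | obs) = 3/26 / 11/39 = 9/22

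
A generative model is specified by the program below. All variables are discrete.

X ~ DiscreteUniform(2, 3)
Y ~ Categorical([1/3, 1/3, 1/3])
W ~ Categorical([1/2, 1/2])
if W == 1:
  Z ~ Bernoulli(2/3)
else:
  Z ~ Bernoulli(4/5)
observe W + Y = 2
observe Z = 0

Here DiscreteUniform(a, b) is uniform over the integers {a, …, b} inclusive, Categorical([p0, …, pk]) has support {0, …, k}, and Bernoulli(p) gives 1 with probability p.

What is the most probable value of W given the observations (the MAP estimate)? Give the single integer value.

Enumerate traces; 4 have nonzero weight after conditioning:
  (X=2, Y=1, W=1, Z=0) weight 1/36
  (X=2, Y=2, W=0, Z=0) weight 1/60
  (X=3, Y=1, W=1, Z=0) weight 1/36
  (X=3, Y=2, W=0, Z=0) weight 1/60
Group by W:
  weight(W=0) = 1/30
  weight(W=1) = 1/18
Total weight = 1/30 + 1/18 = 4/45
P(W=0 | obs) = 1/30 / 4/45 = 3/8
P(W=1 | obs) = 1/18 / 4/45 = 5/8
argmax = 1

argmax_v P(W = v | obs) = 1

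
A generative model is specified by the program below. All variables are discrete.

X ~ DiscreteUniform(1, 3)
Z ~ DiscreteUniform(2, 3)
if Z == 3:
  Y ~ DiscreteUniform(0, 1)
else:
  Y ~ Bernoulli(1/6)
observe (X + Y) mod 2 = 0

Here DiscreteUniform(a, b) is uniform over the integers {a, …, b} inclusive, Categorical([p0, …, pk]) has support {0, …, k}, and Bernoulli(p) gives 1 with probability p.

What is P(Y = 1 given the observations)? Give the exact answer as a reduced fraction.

P(Y = 1 | obs) = 1/2

Enumerate traces; 6 have nonzero weight after conditioning:
  (X=1, Z=2, Y=1) weight 1/36
  (X=1, Z=3, Y=1) weight 1/12
  (X=2, Z=2, Y=0) weight 5/36
  (X=2, Z=3, Y=0) weight 1/12
  (X=3, Z=2, Y=1) weight 1/36
  (X=3, Z=3, Y=1) weight 1/12
Group by Y:
  weight(Y=0) = 2/9
  weight(Y=1) = 2/9
Total weight = 2/9 + 2/9 = 4/9
P(Y=0 | obs) = 2/9 / 4/9 = 1/2
P(Y=1 | obs) = 2/9 / 4/9 = 1/2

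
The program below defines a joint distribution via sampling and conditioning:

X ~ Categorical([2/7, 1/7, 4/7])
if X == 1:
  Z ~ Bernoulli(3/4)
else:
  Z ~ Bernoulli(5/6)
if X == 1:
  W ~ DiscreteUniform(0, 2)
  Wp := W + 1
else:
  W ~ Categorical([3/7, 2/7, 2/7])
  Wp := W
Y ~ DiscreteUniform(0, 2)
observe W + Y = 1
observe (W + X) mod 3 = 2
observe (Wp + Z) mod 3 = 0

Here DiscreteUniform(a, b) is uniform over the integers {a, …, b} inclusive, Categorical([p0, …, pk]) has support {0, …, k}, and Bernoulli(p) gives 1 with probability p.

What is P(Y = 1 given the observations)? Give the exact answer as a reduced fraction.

Enumerate traces; 2 have nonzero weight after conditioning:
  (X=1, Z=1, W=1, Y=0) weight 1/84
  (X=2, Z=0, W=0, Y=1) weight 2/147
Group by Y:
  weight(Y=0) = 1/84
  weight(Y=1) = 2/147
Total weight = 1/84 + 2/147 = 5/196
P(Y=0 | obs) = 1/84 / 5/196 = 7/15
P(Y=1 | obs) = 2/147 / 5/196 = 8/15

P(Y = 1 | obs) = 8/15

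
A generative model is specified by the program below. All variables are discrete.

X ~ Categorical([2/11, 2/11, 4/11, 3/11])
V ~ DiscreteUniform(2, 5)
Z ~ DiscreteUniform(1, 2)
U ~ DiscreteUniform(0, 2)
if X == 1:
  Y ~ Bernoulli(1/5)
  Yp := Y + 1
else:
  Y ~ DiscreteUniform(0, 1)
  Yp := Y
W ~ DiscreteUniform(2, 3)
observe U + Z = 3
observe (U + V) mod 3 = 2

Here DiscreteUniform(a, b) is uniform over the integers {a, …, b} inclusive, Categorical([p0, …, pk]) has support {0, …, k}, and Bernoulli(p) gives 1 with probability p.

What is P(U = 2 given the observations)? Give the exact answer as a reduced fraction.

Enumerate traces; 32 have nonzero weight after conditioning:
  (X=0, V=3, Z=1, U=2, Y=0, W=2) weight 1/528
  (X=0, V=3, Z=1, U=2, Y=0, W=3) weight 1/528
  (X=0, V=3, Z=1, U=2, Y=1, W=2) weight 1/528
  (X=0, V=3, Z=1, U=2, Y=1, W=3) weight 1/528
  (X=0, V=4, Z=2, U=1, Y=0, W=2) weight 1/528
  (X=0, V=4, Z=2, U=1, Y=0, W=3) weight 1/528
  (X=0, V=4, Z=2, U=1, Y=1, W=2) weight 1/528
  (X=0, V=4, Z=2, U=1, Y=1, W=3) weight 1/528
  … 24 more
Group by U:
  weight(U=1) = 1/24
  weight(U=2) = 1/24
Total weight = 1/24 + 1/24 = 1/12
P(U=1 | obs) = 1/24 / 1/12 = 1/2
P(U=2 | obs) = 1/24 / 1/12 = 1/2

P(U = 2 | obs) = 1/2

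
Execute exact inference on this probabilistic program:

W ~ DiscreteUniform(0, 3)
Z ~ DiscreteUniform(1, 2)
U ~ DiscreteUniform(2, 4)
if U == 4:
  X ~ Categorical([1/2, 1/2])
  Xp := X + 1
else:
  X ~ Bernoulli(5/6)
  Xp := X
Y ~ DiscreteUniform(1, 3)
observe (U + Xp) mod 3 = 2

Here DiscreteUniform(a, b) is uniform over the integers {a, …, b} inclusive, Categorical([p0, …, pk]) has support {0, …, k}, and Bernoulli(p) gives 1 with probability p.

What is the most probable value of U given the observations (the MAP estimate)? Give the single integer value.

Enumerate traces; 48 have nonzero weight after conditioning:
  (W=0, Z=1, U=2, X=0, Y=1) weight 1/432
  (W=0, Z=1, U=2, X=0, Y=2) weight 1/432
  (W=0, Z=1, U=2, X=0, Y=3) weight 1/432
  (W=0, Z=1, U=4, X=0, Y=1) weight 1/144
  (W=0, Z=1, U=4, X=0, Y=2) weight 1/144
  (W=0, Z=1, U=4, X=0, Y=3) weight 1/144
  (W=0, Z=2, U=2, X=0, Y=1) weight 1/432
  (W=0, Z=2, U=2, X=0, Y=2) weight 1/432
  … 40 more
Group by U:
  weight(U=2) = 1/18
  weight(U=4) = 1/6
Total weight = 1/18 + 1/6 = 2/9
P(U=2 | obs) = 1/18 / 2/9 = 1/4
P(U=4 | obs) = 1/6 / 2/9 = 3/4
argmax = 4

argmax_v P(U = v | obs) = 4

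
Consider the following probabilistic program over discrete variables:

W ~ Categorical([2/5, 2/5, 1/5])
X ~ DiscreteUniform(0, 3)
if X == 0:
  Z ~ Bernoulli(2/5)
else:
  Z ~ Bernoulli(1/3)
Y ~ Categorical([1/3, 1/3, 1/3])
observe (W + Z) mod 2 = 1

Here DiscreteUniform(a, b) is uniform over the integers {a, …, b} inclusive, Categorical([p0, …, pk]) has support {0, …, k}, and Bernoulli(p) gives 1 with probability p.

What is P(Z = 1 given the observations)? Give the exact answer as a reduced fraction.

P(Z = 1 | obs) = 21/47

Enumerate traces; 36 have nonzero weight after conditioning:
  (W=0, X=0, Z=1, Y=0) weight 1/75
  (W=0, X=0, Z=1, Y=1) weight 1/75
  (W=0, X=0, Z=1, Y=2) weight 1/75
  (W=0, X=1, Z=1, Y=0) weight 1/90
  (W=0, X=1, Z=1, Y=1) weight 1/90
  (W=0, X=1, Z=1, Y=2) weight 1/90
  (W=0, X=2, Z=1, Y=0) weight 1/90
  (W=0, X=2, Z=1, Y=1) weight 1/90
  (W=1, X=0, Z=0, Y=0) weight 1/50
  … 27 more
Group by Z:
  weight(Z=0) = 13/50
  weight(Z=1) = 21/100
Total weight = 13/50 + 21/100 = 47/100
P(Z=0 | obs) = 13/50 / 47/100 = 26/47
P(Z=1 | obs) = 21/100 / 47/100 = 21/47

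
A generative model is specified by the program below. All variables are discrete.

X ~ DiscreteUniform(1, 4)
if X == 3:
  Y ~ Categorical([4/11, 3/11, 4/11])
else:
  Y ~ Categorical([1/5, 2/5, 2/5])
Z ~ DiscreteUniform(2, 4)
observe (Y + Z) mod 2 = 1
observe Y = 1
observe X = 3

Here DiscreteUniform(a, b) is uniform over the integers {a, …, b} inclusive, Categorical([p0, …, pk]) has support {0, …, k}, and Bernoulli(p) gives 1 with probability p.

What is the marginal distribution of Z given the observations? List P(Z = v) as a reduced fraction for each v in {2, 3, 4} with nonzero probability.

P(Z=2) = 1/2, P(Z=4) = 1/2

Enumerate traces; 2 have nonzero weight after conditioning:
  (X=3, Y=1, Z=2) weight 1/44
  (X=3, Y=1, Z=4) weight 1/44
Group by Z:
  weight(Z=2) = 1/44
  weight(Z=4) = 1/44
Total weight = 1/44 + 1/44 = 1/22
P(Z=2 | obs) = 1/44 / 1/22 = 1/2
P(Z=4 | obs) = 1/44 / 1/22 = 1/2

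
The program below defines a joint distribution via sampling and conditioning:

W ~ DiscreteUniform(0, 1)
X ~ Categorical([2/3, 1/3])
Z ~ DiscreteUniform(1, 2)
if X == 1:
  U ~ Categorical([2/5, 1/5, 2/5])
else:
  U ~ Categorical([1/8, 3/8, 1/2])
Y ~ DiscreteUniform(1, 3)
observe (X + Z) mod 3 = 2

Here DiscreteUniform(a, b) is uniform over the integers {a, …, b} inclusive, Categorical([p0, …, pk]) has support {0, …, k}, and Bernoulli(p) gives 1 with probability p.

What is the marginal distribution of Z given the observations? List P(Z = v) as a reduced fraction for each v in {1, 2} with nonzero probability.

P(Z=1) = 1/3, P(Z=2) = 2/3

Enumerate traces; 36 have nonzero weight after conditioning:
  (W=0, X=0, Z=2, U=0, Y=1) weight 1/144
  (W=0, X=0, Z=2, U=0, Y=2) weight 1/144
  (W=0, X=0, Z=2, U=0, Y=3) weight 1/144
  (W=0, X=0, Z=2, U=1, Y=1) weight 1/48
  (W=0, X=0, Z=2, U=1, Y=2) weight 1/48
  (W=0, X=0, Z=2, U=1, Y=3) weight 1/48
  (W=0, X=0, Z=2, U=2, Y=1) weight 1/36
  (W=0, X=0, Z=2, U=2, Y=2) weight 1/36
  (W=0, X=1, Z=1, U=0, Y=1) weight 1/90
  … 27 more
Group by Z:
  weight(Z=1) = 1/6
  weight(Z=2) = 1/3
Total weight = 1/6 + 1/3 = 1/2
P(Z=1 | obs) = 1/6 / 1/2 = 1/3
P(Z=2 | obs) = 1/3 / 1/2 = 2/3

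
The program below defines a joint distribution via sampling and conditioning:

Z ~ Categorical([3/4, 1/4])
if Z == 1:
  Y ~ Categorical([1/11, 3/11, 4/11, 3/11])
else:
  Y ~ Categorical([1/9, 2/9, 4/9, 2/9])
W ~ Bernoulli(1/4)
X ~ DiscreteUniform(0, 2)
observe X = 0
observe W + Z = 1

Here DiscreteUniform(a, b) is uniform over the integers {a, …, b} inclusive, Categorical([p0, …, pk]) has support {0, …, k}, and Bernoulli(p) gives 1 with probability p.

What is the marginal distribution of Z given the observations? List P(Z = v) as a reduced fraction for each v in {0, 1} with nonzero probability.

Enumerate traces; 8 have nonzero weight after conditioning:
  (Z=0, Y=0, W=1, X=0) weight 1/144
  (Z=0, Y=1, W=1, X=0) weight 1/72
  (Z=0, Y=2, W=1, X=0) weight 1/36
  (Z=0, Y=3, W=1, X=0) weight 1/72
  (Z=1, Y=0, W=0, X=0) weight 1/176
  (Z=1, Y=1, W=0, X=0) weight 3/176
  (Z=1, Y=2, W=0, X=0) weight 1/44
  (Z=1, Y=3, W=0, X=0) weight 3/176
Group by Z:
  weight(Z=0) = 1/16
  weight(Z=1) = 1/16
Total weight = 1/16 + 1/16 = 1/8
P(Z=0 | obs) = 1/16 / 1/8 = 1/2
P(Z=1 | obs) = 1/16 / 1/8 = 1/2

P(Z=0) = 1/2, P(Z=1) = 1/2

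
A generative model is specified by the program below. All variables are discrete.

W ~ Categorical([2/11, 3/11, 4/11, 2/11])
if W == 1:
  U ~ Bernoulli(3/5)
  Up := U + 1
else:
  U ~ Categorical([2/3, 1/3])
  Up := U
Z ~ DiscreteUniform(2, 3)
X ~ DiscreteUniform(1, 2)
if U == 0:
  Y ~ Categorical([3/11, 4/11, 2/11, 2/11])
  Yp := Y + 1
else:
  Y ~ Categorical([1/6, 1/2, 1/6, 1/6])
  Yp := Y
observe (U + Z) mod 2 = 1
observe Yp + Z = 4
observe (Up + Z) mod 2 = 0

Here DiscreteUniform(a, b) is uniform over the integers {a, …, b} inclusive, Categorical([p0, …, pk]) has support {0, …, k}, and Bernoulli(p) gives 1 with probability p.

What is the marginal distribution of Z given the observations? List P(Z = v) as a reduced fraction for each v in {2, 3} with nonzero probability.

Enumerate traces; 4 have nonzero weight after conditioning:
  (W=1, U=0, Z=3, X=1, Y=0) weight 9/1210
  (W=1, U=0, Z=3, X=2, Y=0) weight 9/1210
  (W=1, U=1, Z=2, X=1, Y=2) weight 3/440
  (W=1, U=1, Z=2, X=2, Y=2) weight 3/440
Group by Z:
  weight(Z=2) = 3/220
  weight(Z=3) = 9/605
Total weight = 3/220 + 9/605 = 69/2420
P(Z=2 | obs) = 3/220 / 69/2420 = 11/23
P(Z=3 | obs) = 9/605 / 69/2420 = 12/23

P(Z=2) = 11/23, P(Z=3) = 12/23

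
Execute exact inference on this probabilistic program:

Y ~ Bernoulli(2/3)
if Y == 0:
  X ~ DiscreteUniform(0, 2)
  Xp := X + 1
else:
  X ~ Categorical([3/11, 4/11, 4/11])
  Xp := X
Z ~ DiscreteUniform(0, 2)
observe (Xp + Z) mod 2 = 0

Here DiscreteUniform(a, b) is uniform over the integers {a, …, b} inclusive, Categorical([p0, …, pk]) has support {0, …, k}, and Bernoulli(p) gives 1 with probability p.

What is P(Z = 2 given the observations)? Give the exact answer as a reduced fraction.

P(Z = 2 | obs) = 53/152

Enumerate traces; 9 have nonzero weight after conditioning:
  (Y=0, X=0, Z=1) weight 1/27
  (Y=0, X=1, Z=0) weight 1/27
  (Y=0, X=1, Z=2) weight 1/27
  (Y=0, X=2, Z=1) weight 1/27
  (Y=1, X=0, Z=0) weight 2/33
  (Y=1, X=0, Z=2) weight 2/33
  (Y=1, X=1, Z=1) weight 8/99
  (Y=1, X=2, Z=0) weight 8/99
  … 1 more
Group by Z:
  weight(Z=0) = 53/297
  weight(Z=1) = 46/297
  weight(Z=2) = 53/297
Total weight = 53/297 + 46/297 + 53/297 = 152/297
P(Z=0 | obs) = 53/297 / 152/297 = 53/152
P(Z=1 | obs) = 46/297 / 152/297 = 23/76
P(Z=2 | obs) = 53/297 / 152/297 = 53/152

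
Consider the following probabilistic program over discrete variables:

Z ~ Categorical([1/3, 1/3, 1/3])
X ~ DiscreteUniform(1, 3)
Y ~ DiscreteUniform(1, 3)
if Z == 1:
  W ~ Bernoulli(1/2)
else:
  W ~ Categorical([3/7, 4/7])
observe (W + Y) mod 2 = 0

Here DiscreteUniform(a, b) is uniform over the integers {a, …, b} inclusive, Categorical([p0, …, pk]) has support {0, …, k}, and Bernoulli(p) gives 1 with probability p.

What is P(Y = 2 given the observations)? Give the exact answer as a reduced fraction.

P(Y = 2 | obs) = 19/65

Enumerate traces; 27 have nonzero weight after conditioning:
  (Z=0, X=1, Y=1, W=1) weight 4/189
  (Z=0, X=1, Y=2, W=0) weight 1/63
  (Z=0, X=1, Y=3, W=1) weight 4/189
  (Z=0, X=2, Y=1, W=1) weight 4/189
  (Z=0, X=2, Y=2, W=0) weight 1/63
  (Z=0, X=2, Y=3, W=1) weight 4/189
  (Z=0, X=3, Y=1, W=1) weight 4/189
  (Z=0, X=3, Y=2, W=0) weight 1/63
  … 19 more
Group by Y:
  weight(Y=1) = 23/126
  weight(Y=2) = 19/126
  weight(Y=3) = 23/126
Total weight = 23/126 + 19/126 + 23/126 = 65/126
P(Y=1 | obs) = 23/126 / 65/126 = 23/65
P(Y=2 | obs) = 19/126 / 65/126 = 19/65
P(Y=3 | obs) = 23/126 / 65/126 = 23/65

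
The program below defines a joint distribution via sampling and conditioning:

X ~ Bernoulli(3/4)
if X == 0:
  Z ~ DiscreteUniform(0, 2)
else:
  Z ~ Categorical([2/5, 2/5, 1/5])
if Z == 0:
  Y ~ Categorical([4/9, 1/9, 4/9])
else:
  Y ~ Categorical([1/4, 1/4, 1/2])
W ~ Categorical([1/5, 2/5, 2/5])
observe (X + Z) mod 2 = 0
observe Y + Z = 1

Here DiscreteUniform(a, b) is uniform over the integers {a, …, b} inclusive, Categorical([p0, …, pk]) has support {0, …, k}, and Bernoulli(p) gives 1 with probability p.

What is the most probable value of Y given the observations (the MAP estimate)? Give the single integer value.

Enumerate traces; 6 have nonzero weight after conditioning:
  (X=0, Z=0, Y=1, W=0) weight 1/540
  (X=0, Z=0, Y=1, W=1) weight 1/270
  (X=0, Z=0, Y=1, W=2) weight 1/270
  (X=1, Z=1, Y=0, W=0) weight 3/200
  (X=1, Z=1, Y=0, W=1) weight 3/100
  (X=1, Z=1, Y=0, W=2) weight 3/100
Group by Y:
  weight(Y=0) = 3/40
  weight(Y=1) = 1/108
Total weight = 3/40 + 1/108 = 91/1080
P(Y=0 | obs) = 3/40 / 91/1080 = 81/91
P(Y=1 | obs) = 1/108 / 91/1080 = 10/91
argmax = 0

argmax_v P(Y = v | obs) = 0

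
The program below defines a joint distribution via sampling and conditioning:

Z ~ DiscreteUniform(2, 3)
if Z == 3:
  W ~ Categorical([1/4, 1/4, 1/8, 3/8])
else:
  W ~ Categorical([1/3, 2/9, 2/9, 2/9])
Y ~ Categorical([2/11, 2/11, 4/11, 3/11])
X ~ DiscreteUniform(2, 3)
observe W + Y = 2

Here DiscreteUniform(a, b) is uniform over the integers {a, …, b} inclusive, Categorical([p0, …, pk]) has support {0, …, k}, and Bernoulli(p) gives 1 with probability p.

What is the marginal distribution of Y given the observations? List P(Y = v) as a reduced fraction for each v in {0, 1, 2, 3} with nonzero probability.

P(Y=0) = 25/143, P(Y=1) = 34/143, P(Y=2) = 84/143

Enumerate traces; 12 have nonzero weight after conditioning:
  (Z=2, W=0, Y=2, X=2) weight 1/33
  (Z=2, W=0, Y=2, X=3) weight 1/33
  (Z=2, W=1, Y=1, X=2) weight 1/99
  (Z=2, W=1, Y=1, X=3) weight 1/99
  (Z=2, W=2, Y=0, X=2) weight 1/99
  (Z=2, W=2, Y=0, X=3) weight 1/99
  (Z=3, W=0, Y=2, X=2) weight 1/44
  (Z=3, W=0, Y=2, X=3) weight 1/44
  … 4 more
Group by Y:
  weight(Y=0) = 25/792
  weight(Y=1) = 17/396
  weight(Y=2) = 7/66
Total weight = 25/792 + 17/396 + 7/66 = 13/72
P(Y=0 | obs) = 25/792 / 13/72 = 25/143
P(Y=1 | obs) = 17/396 / 13/72 = 34/143
P(Y=2 | obs) = 7/66 / 13/72 = 84/143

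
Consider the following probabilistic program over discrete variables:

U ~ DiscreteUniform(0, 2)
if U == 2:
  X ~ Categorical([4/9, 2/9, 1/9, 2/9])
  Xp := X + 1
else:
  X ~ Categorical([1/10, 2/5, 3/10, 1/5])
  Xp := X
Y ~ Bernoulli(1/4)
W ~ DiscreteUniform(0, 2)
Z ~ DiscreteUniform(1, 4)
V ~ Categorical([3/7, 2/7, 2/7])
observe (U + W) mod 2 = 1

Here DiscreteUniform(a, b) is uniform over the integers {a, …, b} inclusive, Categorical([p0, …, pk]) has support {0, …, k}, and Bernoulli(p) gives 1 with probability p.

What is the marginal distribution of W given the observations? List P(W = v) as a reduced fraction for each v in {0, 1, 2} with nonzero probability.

Enumerate traces; 384 have nonzero weight after conditioning:
  (U=0, X=0, Y=0, W=1, Z=1, V=0) weight 1/1120
  (U=0, X=0, Y=0, W=1, Z=1, V=1) weight 1/1680
  (U=0, X=0, Y=0, W=1, Z=1, V=2) weight 1/1680
  (U=0, X=0, Y=0, W=1, Z=2, V=0) weight 1/1120
  (U=0, X=0, Y=0, W=1, Z=2, V=1) weight 1/1680
  (U=0, X=0, Y=0, W=1, Z=2, V=2) weight 1/1680
  (U=0, X=0, Y=0, W=1, Z=3, V=0) weight 1/1120
  (U=0, X=0, Y=0, W=1, Z=3, V=1) weight 1/1680
  (U=1, X=0, Y=0, W=0, Z=1, V=0) weight 1/1120
  (U=1, X=0, Y=0, W=2, Z=1, V=0) weight 1/1120
  … 374 more
Group by W:
  weight(W=0) = 1/9
  weight(W=1) = 2/9
  weight(W=2) = 1/9
Total weight = 1/9 + 2/9 + 1/9 = 4/9
P(W=0 | obs) = 1/9 / 4/9 = 1/4
P(W=1 | obs) = 2/9 / 4/9 = 1/2
P(W=2 | obs) = 1/9 / 4/9 = 1/4

P(W=0) = 1/4, P(W=1) = 1/2, P(W=2) = 1/4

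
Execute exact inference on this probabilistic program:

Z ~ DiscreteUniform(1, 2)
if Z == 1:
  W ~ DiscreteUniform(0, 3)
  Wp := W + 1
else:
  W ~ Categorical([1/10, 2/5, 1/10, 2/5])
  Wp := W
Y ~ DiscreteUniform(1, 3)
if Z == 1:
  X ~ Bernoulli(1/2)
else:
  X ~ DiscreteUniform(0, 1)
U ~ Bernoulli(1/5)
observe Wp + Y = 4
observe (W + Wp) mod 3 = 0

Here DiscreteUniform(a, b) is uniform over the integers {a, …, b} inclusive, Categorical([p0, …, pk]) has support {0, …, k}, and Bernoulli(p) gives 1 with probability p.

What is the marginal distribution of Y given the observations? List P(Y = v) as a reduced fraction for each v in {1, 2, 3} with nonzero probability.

Enumerate traces; 8 have nonzero weight after conditioning:
  (Z=1, W=1, Y=2, X=0, U=0) weight 1/60
  (Z=1, W=1, Y=2, X=0, U=1) weight 1/240
  (Z=1, W=1, Y=2, X=1, U=0) weight 1/60
  (Z=1, W=1, Y=2, X=1, U=1) weight 1/240
  (Z=2, W=3, Y=1, X=0, U=0) weight 2/75
  (Z=2, W=3, Y=1, X=0, U=1) weight 1/150
  (Z=2, W=3, Y=1, X=1, U=0) weight 2/75
  (Z=2, W=3, Y=1, X=1, U=1) weight 1/150
Group by Y:
  weight(Y=1) = 1/15
  weight(Y=2) = 1/24
Total weight = 1/15 + 1/24 = 13/120
P(Y=1 | obs) = 1/15 / 13/120 = 8/13
P(Y=2 | obs) = 1/24 / 13/120 = 5/13

P(Y=1) = 8/13, P(Y=2) = 5/13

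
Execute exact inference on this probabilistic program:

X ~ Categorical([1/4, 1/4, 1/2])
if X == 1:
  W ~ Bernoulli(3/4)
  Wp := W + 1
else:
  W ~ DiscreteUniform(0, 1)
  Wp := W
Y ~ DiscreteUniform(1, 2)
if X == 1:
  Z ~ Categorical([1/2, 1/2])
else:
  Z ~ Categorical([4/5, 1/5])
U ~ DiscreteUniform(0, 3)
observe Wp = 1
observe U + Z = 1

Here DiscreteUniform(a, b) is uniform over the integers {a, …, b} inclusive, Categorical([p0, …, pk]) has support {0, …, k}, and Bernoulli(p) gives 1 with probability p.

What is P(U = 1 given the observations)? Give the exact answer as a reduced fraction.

P(U = 1 | obs) = 53/70

Enumerate traces; 12 have nonzero weight after conditioning:
  (X=0, W=1, Y=1, Z=0, U=1) weight 1/80
  (X=0, W=1, Y=1, Z=1, U=0) weight 1/320
  (X=0, W=1, Y=2, Z=0, U=1) weight 1/80
  (X=0, W=1, Y=2, Z=1, U=0) weight 1/320
  (X=1, W=0, Y=1, Z=0, U=1) weight 1/256
  (X=1, W=0, Y=1, Z=1, U=0) weight 1/256
  (X=1, W=0, Y=2, Z=0, U=1) weight 1/256
  (X=1, W=0, Y=2, Z=1, U=0) weight 1/256
  … 4 more
Group by U:
  weight(U=0) = 17/640
  weight(U=1) = 53/640
Total weight = 17/640 + 53/640 = 7/64
P(U=0 | obs) = 17/640 / 7/64 = 17/70
P(U=1 | obs) = 53/640 / 7/64 = 53/70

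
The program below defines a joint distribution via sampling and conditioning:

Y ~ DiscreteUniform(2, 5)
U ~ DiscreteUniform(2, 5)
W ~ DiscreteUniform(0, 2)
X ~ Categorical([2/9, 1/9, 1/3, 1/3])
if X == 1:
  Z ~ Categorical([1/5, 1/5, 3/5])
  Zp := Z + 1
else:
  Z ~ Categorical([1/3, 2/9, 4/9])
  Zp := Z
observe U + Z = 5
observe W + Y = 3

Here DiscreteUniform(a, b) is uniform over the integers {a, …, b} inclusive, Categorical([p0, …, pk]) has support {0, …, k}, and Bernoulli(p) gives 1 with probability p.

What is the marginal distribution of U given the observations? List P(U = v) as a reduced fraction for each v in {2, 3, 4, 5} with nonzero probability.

P(U=3) = 187/405, P(U=4) = 89/405, P(U=5) = 43/135

Enumerate traces; 24 have nonzero weight after conditioning:
  (Y=2, U=3, W=1, X=0, Z=2) weight 1/486
  (Y=2, U=3, W=1, X=1, Z=2) weight 1/720
  (Y=2, U=3, W=1, X=2, Z=2) weight 1/324
  (Y=2, U=3, W=1, X=3, Z=2) weight 1/324
  (Y=2, U=4, W=1, X=0, Z=1) weight 1/972
  (Y=2, U=4, W=1, X=1, Z=1) weight 1/2160
  (Y=2, U=4, W=1, X=2, Z=1) weight 1/648
  (Y=2, U=4, W=1, X=3, Z=1) weight 1/648
  (Y=2, U=5, W=1, X=0, Z=0) weight 1/648
  … 15 more
Group by U:
  weight(U=3) = 187/9720
  weight(U=4) = 89/9720
  weight(U=5) = 43/3240
Total weight = 187/9720 + 89/9720 + 43/3240 = 1/24
P(U=3 | obs) = 187/9720 / 1/24 = 187/405
P(U=4 | obs) = 89/9720 / 1/24 = 89/405
P(U=5 | obs) = 43/3240 / 1/24 = 43/135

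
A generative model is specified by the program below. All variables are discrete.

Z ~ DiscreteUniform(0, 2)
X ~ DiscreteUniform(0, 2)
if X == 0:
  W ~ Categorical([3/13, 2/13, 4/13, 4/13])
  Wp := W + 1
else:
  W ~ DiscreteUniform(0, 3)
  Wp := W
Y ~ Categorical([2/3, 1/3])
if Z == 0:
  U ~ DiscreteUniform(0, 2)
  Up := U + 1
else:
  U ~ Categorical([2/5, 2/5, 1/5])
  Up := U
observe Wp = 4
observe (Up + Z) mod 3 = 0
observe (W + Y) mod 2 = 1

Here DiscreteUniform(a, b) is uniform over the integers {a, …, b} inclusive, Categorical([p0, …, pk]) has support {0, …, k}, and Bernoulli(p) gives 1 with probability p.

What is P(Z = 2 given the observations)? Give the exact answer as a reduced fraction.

P(Z = 2 | obs) = 3/7

Enumerate traces; 3 have nonzero weight after conditioning:
  (Z=0, X=0, W=3, Y=0, U=2) weight 8/1053
  (Z=1, X=0, W=3, Y=0, U=2) weight 8/1755
  (Z=2, X=0, W=3, Y=0, U=1) weight 16/1755
Group by Z:
  weight(Z=0) = 8/1053
  weight(Z=1) = 8/1755
  weight(Z=2) = 16/1755
Total weight = 8/1053 + 8/1755 + 16/1755 = 112/5265
P(Z=0 | obs) = 8/1053 / 112/5265 = 5/14
P(Z=1 | obs) = 8/1755 / 112/5265 = 3/14
P(Z=2 | obs) = 16/1755 / 112/5265 = 3/7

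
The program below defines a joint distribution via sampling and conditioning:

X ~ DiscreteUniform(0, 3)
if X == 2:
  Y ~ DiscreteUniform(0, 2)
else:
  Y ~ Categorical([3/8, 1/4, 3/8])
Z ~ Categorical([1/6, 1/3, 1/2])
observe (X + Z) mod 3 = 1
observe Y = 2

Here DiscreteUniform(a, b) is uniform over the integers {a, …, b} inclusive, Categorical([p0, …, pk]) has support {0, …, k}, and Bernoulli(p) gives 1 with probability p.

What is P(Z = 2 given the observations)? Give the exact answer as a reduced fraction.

P(Z = 2 | obs) = 8/23

Enumerate traces; 4 have nonzero weight after conditioning:
  (X=0, Y=2, Z=1) weight 1/32
  (X=1, Y=2, Z=0) weight 1/64
  (X=2, Y=2, Z=2) weight 1/24
  (X=3, Y=2, Z=1) weight 1/32
Group by Z:
  weight(Z=0) = 1/64
  weight(Z=1) = 1/16
  weight(Z=2) = 1/24
Total weight = 1/64 + 1/16 + 1/24 = 23/192
P(Z=0 | obs) = 1/64 / 23/192 = 3/23
P(Z=1 | obs) = 1/16 / 23/192 = 12/23
P(Z=2 | obs) = 1/24 / 23/192 = 8/23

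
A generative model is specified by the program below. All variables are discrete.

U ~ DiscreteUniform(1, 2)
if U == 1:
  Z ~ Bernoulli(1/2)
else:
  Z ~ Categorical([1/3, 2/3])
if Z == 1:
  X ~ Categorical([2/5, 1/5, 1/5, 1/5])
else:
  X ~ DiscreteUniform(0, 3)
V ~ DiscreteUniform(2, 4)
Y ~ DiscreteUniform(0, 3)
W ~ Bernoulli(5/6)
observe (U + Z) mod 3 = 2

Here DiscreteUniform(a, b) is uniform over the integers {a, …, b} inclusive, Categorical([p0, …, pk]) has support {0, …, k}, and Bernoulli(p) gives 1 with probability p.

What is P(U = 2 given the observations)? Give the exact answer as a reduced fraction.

Enumerate traces; 192 have nonzero weight after conditioning:
  (U=1, Z=1, X=0, V=2, Y=0, W=0) weight 1/720
  (U=1, Z=1, X=0, V=2, Y=0, W=1) weight 1/144
  (U=1, Z=1, X=0, V=2, Y=1, W=0) weight 1/720
  (U=1, Z=1, X=0, V=2, Y=1, W=1) weight 1/144
  (U=1, Z=1, X=0, V=2, Y=2, W=0) weight 1/720
  (U=1, Z=1, X=0, V=2, Y=2, W=1) weight 1/144
  (U=1, Z=1, X=0, V=2, Y=3, W=0) weight 1/720
  (U=1, Z=1, X=0, V=2, Y=3, W=1) weight 1/144
  (U=2, Z=0, X=0, V=2, Y=0, W=0) weight 1/1728
  … 183 more
Group by U:
  weight(U=1) = 1/4
  weight(U=2) = 1/6
Total weight = 1/4 + 1/6 = 5/12
P(U=1 | obs) = 1/4 / 5/12 = 3/5
P(U=2 | obs) = 1/6 / 5/12 = 2/5

P(U = 2 | obs) = 2/5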